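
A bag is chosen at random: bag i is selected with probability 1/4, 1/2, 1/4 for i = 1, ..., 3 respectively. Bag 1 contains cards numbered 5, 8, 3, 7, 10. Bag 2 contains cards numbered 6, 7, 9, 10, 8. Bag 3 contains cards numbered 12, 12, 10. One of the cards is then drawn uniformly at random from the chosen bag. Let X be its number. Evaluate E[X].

509/60

E[X | bag 1] = (5+8+3+7+10)/5 = 33/5.
E[X | bag 2] = (6+7+9+10+8)/5 = 8.
E[X | bag 3] = (12+12+10)/3 = 34/3.
E[X] = (1/4)·(33/5) + (1/2)·(8) + (1/4)·(34/3) = 509/60.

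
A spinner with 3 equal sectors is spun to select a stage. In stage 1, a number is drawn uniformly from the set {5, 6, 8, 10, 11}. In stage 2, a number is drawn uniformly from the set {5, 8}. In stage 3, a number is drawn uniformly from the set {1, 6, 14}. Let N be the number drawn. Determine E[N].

43/6

E[N | stage 1] = (5+6+8+10+11)/5 = 8.
E[N | stage 2] = (5+8)/2 = 13/2.
E[N | stage 3] = (1+6+14)/3 = 7.
E[N] = (1/3)·(8) + (1/3)·(13/2) + (1/3)·(7) = 43/6.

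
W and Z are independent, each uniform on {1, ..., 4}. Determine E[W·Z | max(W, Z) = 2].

8/3

P(max(W, Z) = 2) = 3/16.
Summing WZ·P(x,y) over outcomes with max(W, Z) = 2 gives 1/2.
E[W·Z | max(W, Z) = 2] = (1/2) / (3/16) = 8/3.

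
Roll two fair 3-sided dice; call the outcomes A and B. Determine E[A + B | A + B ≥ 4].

14/3

P(A + B ≥ 4) = 2/3.
Summing (A+B)·P(x,y) over outcomes with A + B ≥ 4 gives 28/9.
E[A + B | A + B ≥ 4] = (28/9) / (2/3) = 14/3.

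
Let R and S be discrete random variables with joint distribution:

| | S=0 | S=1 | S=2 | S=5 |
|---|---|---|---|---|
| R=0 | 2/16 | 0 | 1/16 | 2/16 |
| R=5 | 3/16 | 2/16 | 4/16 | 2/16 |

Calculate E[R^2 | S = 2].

20

P(S = 2) = 5/16.
Summing R^2·P(R=x,S=y) over the conditioning event gives 25/4.
E[R^2 | S = 2] = (25/4) / (5/16) = 20.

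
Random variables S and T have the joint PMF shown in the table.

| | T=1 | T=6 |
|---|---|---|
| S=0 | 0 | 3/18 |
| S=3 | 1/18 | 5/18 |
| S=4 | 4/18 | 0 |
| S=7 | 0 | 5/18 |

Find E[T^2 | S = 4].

P(S = 4) = 2/9.
Summing T^2·P(S=x,T=y) over the conditioning event gives 2/9.
E[T^2 | S = 4] = (2/9) / (2/9) = 1.

1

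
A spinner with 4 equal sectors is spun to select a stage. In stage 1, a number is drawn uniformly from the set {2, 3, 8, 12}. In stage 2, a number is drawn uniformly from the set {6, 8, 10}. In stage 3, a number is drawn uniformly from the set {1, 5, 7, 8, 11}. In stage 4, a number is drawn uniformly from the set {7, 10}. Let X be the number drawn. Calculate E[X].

E[X | stage 1] = (2+3+8+12)/4 = 25/4.
E[X | stage 2] = (6+8+10)/3 = 8.
E[X | stage 3] = (1+5+7+8+11)/5 = 32/5.
E[X | stage 4] = (7+10)/2 = 17/2.
E[X] = (1/4)·(25/4) + (1/4)·(8) + (1/4)·(32/5) + (1/4)·(17/2) = 583/80.

583/80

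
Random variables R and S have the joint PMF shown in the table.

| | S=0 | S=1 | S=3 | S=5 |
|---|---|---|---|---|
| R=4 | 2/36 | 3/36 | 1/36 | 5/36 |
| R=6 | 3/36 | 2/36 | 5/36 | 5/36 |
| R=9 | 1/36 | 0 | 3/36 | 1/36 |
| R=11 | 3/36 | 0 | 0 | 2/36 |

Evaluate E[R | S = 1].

P(S = 1) = 5/36.
Summing R·P(R=x,S=y) over the conditioning event gives 2/3.
E[R | S = 1] = (2/3) / (5/36) = 24/5.

24/5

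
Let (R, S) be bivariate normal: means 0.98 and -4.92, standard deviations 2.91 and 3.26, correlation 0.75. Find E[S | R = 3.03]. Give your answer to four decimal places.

-3.1976

For a bivariate normal, E[S | R=x] = μ_S + ρ·(σ_S/σ_R)·(x − μ_R).
E[S | R=3.03] = -4.92 + (0.75)·(3.26/2.91)·(3.03 − (0.98)) = -4.92 + (0.84021)·(2.05) = -3.1976.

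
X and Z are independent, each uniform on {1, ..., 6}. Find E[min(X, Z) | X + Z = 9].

Outcomes with X + Z = 9: (3,6), (4,5), (5,4), (6,3), each with probability 1/36.
E[min(X, Z) | X + Z = 9] = (3 + 4 + 4 + 3) / 4 = 7/2.

7/2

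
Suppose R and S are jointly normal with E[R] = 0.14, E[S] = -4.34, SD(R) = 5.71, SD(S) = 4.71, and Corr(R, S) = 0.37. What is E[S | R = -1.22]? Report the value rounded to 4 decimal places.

For a bivariate normal, E[S | R=x] = μ_S + ρ·(σ_S/σ_R)·(x − μ_R).
E[S | R=-1.22] = -4.34 + (0.37)·(4.71/5.71)·(-1.22 − (0.14)) = -4.34 + (0.3052)·(-1.36) = -4.7551.

-4.7551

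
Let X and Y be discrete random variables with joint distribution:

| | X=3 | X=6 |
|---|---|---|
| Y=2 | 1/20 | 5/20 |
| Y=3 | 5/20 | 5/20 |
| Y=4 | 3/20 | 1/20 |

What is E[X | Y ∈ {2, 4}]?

P(Y ∈ {2, 4}) = 1/2.
Σ X·P over the event = 3·(1/20) + 3·(3/20) + 6·(5/20) + 6·(1/20) = 12/5.
E[X | Y ∈ {2, 4}] = (12/5) / (1/2) = 24/5.

24/5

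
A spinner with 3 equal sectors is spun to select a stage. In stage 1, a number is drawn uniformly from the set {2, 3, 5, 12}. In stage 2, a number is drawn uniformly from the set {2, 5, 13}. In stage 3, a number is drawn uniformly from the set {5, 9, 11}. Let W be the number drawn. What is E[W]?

E[W | stage 1] = (2+3+5+12)/4 = 11/2.
E[W | stage 2] = (2+5+13)/3 = 20/3.
E[W | stage 3] = (5+9+11)/3 = 25/3.
By the law of total expectation,
E[W] = (1/3)·(11/2) + (1/3)·(20/3) + (1/3)·(25/3) = 41/6.

41/6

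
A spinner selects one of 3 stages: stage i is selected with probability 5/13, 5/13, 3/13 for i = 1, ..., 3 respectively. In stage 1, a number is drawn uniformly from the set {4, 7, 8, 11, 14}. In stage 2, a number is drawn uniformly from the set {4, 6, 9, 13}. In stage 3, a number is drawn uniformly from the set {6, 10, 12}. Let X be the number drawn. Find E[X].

112/13

E[X | stage 1] = (4+7+8+11+14)/5 = 44/5.
E[X | stage 2] = (4+6+9+13)/4 = 8.
E[X | stage 3] = (6+10+12)/3 = 28/3.
E[X] = (5/13)·(44/5) + (5/13)·(8) + (3/13)·(28/3) = 112/13.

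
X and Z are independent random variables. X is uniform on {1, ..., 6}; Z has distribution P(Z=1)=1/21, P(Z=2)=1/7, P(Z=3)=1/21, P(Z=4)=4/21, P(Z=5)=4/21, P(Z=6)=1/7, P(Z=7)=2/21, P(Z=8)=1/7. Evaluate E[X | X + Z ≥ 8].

163/39

P(X + Z ≥ 8) = 13/21.
Summing X·P(x,y) over outcomes with X + Z ≥ 8 gives 163/63.
E[X | X + Z ≥ 8] = (163/63) / (13/21) = 163/39.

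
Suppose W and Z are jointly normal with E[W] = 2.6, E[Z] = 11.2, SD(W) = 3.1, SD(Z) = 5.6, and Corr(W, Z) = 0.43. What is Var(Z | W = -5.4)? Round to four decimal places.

For a bivariate normal, Var(Z | W=x) = σ_Z²(1 − ρ²).
Var(Z | W=-5.4) = (5.6)²·(1 − (0.43)²) = 31.36·0.8151 = 25.5615.

25.5615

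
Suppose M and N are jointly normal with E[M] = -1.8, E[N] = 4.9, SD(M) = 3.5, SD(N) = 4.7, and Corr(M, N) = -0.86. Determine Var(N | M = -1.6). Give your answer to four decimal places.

The conditional variance in a bivariate normal is σ_N²(1 − ρ²), independent of x.
Var(N | M=-1.6) = (4.7)²·(1 − (-0.86)²) = 22.09·0.2604 = 5.7522.

5.7522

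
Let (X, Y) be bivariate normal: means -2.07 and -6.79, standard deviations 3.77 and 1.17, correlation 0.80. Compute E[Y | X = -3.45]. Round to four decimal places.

-7.1326

E[Y | X=x] = μ_Y + ρ(σ_Y/σ_X)(x − μ_X) for jointly normal variables.
E[Y | X=-3.45] = -6.79 + (0.80)·(1.17/3.77)·(-3.45 − (-2.07)) = -6.79 + (0.24828)·(-1.38) = -7.1326.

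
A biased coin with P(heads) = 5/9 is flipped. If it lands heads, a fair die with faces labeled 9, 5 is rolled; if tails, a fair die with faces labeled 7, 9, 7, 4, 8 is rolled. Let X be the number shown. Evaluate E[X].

7

E[X | heads] = (9+5)/2 = 7.
E[X | tails] = (7+9+7+4+8)/5 = 7.
By the law of total expectation,
E[X] = (5/9)·(7) + (4/9)·(7) = 7.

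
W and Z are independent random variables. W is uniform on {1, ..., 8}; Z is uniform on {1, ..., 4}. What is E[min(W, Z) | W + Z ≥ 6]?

57/22

P(W + Z ≥ 6) = 11/16.
Summing min(W,Z)·P(x,y) over outcomes with W + Z ≥ 6 gives 57/32.
E[min(W, Z) | W + Z ≥ 6] = (57/32) / (11/16) = 57/22.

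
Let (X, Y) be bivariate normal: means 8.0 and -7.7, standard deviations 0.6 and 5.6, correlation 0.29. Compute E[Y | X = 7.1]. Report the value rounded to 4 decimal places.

For a bivariate normal, E[Y | X=x] = μ_Y + ρ·(σ_Y/σ_X)·(x − μ_X).
E[Y | X=7.1] = -7.7 + (0.29)·(5.6/0.6)·(7.1 − (8.0)) = -7.7 + (2.7067)·(-0.9) = -10.1360.

-10.1360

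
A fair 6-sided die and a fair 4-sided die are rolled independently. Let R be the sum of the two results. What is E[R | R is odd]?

P(R is odd) = 1/2.
Σ over the event: 3·1/12 + 5·1/6 + 7·1/6 + 9·1/12 = 3.
E[R | R is odd] = (3) / (1/2) = 6.

6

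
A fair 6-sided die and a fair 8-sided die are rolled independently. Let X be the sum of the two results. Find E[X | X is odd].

8

P(X is odd) = 1/2.
Σ over the event: 3·1/24 + 5·1/12 + 7·1/8 + 9·1/8 + 11·1/12 + 13·1/24 = 4.
E[X | X is odd] = (4) / (1/2) = 8.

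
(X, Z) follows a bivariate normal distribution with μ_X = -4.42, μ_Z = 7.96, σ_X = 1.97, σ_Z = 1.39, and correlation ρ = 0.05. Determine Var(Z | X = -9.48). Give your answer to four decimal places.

The conditional variance in a bivariate normal is σ_Z²(1 − ρ²), independent of x.
Var(Z | X=-9.48) = (1.39)²·(1 − (0.05)²) = 1.9321·0.9975 = 1.9273.

1.9273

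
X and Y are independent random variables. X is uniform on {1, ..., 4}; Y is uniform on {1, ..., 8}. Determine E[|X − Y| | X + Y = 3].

1

P(X + Y = 3) = 1/16.
Summing |X−Y|·P(x,y) over outcomes with X + Y = 3 gives 1/16.
E[|X − Y| | X + Y = 3] = (1/16) / (1/16) = 1.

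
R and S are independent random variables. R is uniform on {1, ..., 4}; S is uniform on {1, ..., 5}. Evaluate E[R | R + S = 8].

7/2

Outcomes with R + S = 8: (3,5), (4,4), each with probability 1/20.
E[R | R + S = 8] = (3 + 4) / 2 = 7/2.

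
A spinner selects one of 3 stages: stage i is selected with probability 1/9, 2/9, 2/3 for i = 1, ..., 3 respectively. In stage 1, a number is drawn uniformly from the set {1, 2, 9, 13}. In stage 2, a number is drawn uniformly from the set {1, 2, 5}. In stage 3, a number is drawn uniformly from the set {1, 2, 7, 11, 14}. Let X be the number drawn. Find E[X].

E[X | stage 1] = (1+2+9+13)/4 = 25/4.
E[X | stage 2] = (1+2+5)/3 = 8/3.
E[X | stage 3] = (1+2+7+11+14)/5 = 7.
By the law of total expectation,
E[X] = (1/9)·(25/4) + (2/9)·(8/3) + (2/3)·(7) = 643/108.

643/108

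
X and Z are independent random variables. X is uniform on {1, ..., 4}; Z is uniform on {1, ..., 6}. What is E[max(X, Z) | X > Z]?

Outcomes with X > Z: (2,1), (3,1), (3,2), (4,1), (4,2), (4,3), each with probability 1/24.
E[max(X, Z) | X > Z] = (2 + 3 + 3 + 4 + 4 + 4) / 6 = 10/3.

10/3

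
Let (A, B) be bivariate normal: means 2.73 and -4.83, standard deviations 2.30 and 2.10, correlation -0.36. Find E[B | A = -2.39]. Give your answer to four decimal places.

-3.1471

E[B | A=x] = μ_B + ρ(σ_B/σ_A)(x − μ_A) for jointly normal variables.
E[B | A=-2.39] = -4.83 + (-0.36)·(2.10/2.30)·(-2.39 − (2.73)) = -4.83 + (-0.3287)·(-5.12) = -3.1471.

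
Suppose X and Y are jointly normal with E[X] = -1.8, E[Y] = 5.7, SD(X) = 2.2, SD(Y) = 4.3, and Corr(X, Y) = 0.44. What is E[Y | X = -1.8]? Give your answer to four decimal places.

For a bivariate normal, E[Y | X=x] = μ_Y + ρ·(σ_Y/σ_X)·(x − μ_X).
E[Y | X=-1.8] = 5.7 + (0.44)·(4.3/2.2)·(-1.8 − (-1.8)) = 5.7 + (0.86)·(0) = 5.7000.

5.7000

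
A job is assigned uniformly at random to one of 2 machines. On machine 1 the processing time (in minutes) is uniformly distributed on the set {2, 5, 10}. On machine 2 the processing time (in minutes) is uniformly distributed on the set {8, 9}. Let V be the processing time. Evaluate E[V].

E[V | machine 1] = (2+5+10)/3 = 17/3.
E[V | machine 2] = (8+9)/2 = 17/2.
E[V] = (1/2)·(17/3) + (1/2)·(17/2) = 85/12.

85/12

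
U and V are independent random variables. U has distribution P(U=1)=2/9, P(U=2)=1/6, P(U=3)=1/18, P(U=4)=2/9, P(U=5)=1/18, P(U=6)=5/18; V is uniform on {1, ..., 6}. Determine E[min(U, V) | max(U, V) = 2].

P(max(U, V) = 2) = 5/54.
Summing min(U,V)·P(x,y) over outcomes with max(U, V) = 2 gives 13/108.
E[min(U, V) | max(U, V) = 2] = (13/108) / (5/54) = 13/10.

13/10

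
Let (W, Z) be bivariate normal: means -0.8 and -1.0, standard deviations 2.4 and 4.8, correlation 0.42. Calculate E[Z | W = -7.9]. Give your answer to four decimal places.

-6.9640

For a bivariate normal, E[Z | W=x] = μ_Z + ρ·(σ_Z/σ_W)·(x − μ_W).
E[Z | W=-7.9] = -1.0 + (0.42)·(4.8/2.4)·(-7.9 − (-0.8)) = -1.0 + (0.84)·(-7.1) = -6.9640.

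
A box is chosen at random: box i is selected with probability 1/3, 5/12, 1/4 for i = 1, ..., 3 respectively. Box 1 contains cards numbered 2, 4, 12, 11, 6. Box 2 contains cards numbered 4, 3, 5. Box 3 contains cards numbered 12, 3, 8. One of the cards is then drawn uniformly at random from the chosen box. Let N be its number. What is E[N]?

E[N | box 1] = (2+4+12+11+6)/5 = 7.
E[N | box 2] = (4+3+5)/3 = 4.
E[N | box 3] = (12+3+8)/3 = 23/3.
By the law of total expectation,
E[N] = (1/3)·(7) + (5/12)·(4) + (1/4)·(23/3) = 71/12.

71/12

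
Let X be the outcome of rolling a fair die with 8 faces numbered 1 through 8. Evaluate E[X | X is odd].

Given X is odd, X is equally likely to be any of {1, 3, 5, 7}.
E[X | X is odd] = (1 + 3 + 5 + 7) / 4 = 4.

4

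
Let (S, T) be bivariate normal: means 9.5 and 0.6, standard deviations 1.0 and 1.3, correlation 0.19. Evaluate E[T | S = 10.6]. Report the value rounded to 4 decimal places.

0.8717

E[T | S=x] = μ_T + ρ(σ_T/σ_S)(x − μ_S) for jointly normal variables.
E[T | S=10.6] = 0.6 + (0.19)·(1.3/1.0)·(10.6 − (9.5)) = 0.6 + (0.247)·(1.1) = 0.8717.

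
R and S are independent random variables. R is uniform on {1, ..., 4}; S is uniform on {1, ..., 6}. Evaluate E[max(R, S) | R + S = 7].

19/4

P(R + S = 7) = 1/6.
Summing max(R,S)·P(x,y) over outcomes with R + S = 7 gives 19/24.
E[max(R, S) | R + S = 7] = (19/24) / (1/6) = 19/4.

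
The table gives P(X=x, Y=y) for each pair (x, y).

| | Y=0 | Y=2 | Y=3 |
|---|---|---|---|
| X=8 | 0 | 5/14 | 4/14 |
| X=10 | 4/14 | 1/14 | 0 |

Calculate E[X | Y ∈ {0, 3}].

9

P(Y ∈ {0, 3}) = 4/7.
Σ X·P over the event = 8·(4/14) + 10·(4/14) = 36/7.
E[X | Y ∈ {0, 3}] = (36/7) / (4/7) = 9.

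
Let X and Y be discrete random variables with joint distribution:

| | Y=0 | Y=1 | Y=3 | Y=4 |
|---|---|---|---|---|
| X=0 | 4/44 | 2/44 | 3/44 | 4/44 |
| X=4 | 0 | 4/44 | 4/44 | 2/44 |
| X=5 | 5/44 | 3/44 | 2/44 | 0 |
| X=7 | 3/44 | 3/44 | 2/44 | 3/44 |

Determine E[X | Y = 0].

23/6

P(Y = 0) = 3/11.
Summing X·P(X=x,Y=y) over the conditioning event gives 23/22.
E[X | Y = 0] = (23/22) / (3/11) = 23/6.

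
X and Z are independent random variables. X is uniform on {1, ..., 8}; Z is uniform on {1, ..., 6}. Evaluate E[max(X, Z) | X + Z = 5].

P(X + Z = 5) = 1/12.
Summing max(X,Z)·P(x,y) over outcomes with X + Z = 5 gives 7/24.
E[max(X, Z) | X + Z = 5] = (7/24) / (1/12) = 7/2.

7/2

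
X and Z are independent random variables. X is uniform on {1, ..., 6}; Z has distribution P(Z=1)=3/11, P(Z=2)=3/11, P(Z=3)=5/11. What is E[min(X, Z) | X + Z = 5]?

19/11

P(X + Z = 5) = 1/6.
Summing min(X,Z)·P(x,y) over outcomes with X + Z = 5 gives 19/66.
E[min(X, Z) | X + Z = 5] = (19/66) / (1/6) = 19/11.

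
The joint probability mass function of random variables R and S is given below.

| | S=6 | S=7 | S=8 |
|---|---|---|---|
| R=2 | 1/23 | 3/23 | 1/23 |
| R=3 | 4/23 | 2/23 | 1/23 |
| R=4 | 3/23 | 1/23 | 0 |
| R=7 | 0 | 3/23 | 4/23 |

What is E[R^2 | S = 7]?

193/9

P(S = 7) = 9/23.
Summing R^2·P(R=x,S=y) over the conditioning event gives 193/23.
E[R^2 | S = 7] = (193/23) / (9/23) = 193/9.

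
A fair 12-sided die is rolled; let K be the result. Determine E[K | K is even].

Given K is even, K is equally likely to be any of {2, 4, 6, 8, 10, 12}.
E[K | K is even] = (2 + 4 + 6 + 8 + 10 + 12) / 6 = 7.

7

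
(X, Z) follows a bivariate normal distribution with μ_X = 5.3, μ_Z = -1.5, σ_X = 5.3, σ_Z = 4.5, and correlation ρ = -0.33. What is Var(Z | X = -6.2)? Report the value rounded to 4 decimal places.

18.0448

Var(Z | X=x) = (1 − ρ²)·σ_Z².
Var(Z | X=-6.2) = (4.5)²·(1 − (-0.33)²) = 20.25·0.8911 = 18.0448.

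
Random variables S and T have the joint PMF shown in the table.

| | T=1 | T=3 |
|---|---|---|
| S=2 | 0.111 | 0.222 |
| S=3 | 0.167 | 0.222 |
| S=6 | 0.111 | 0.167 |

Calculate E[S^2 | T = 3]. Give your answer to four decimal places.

P(T = 3) = 0.611.
Σ S^2·P over the event = 4·(0.222) + 9·(0.222) + 36·(0.167) = 8.898.
E[S^2 | T = 3] = (8.898) / (0.611) = 14.5630.

14.5630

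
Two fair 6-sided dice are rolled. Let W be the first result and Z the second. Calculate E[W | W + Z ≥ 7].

P(W + Z ≥ 7) = 7/12.
Summing W·P(x,y) over outcomes with W + Z ≥ 7 gives 91/36.
E[W | W + Z ≥ 7] = (91/36) / (7/12) = 13/3.

13/3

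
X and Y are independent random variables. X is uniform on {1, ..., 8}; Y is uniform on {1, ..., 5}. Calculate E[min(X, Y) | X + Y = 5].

Outcomes with X + Y = 5: (1,4), (2,3), (3,2), (4,1), each with probability 1/40.
E[min(X, Y) | X + Y = 5] = (1 + 2 + 2 + 1) / 4 = 3/2.

3/2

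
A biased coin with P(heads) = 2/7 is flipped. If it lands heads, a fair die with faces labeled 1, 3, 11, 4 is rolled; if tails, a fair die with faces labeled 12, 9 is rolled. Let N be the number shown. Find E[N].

E[N | heads] = (1+3+11+4)/4 = 19/4.
E[N | tails] = (12+9)/2 = 21/2.
E[N] = (2/7)·(19/4) + (5/7)·(21/2) = 62/7.

62/7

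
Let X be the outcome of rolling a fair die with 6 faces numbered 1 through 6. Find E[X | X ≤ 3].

Given X ≤ 3, X is equally likely to be any of {1, 2, 3}.
E[X | X ≤ 3] = (1 + 2 + 3) / 3 = 2.

2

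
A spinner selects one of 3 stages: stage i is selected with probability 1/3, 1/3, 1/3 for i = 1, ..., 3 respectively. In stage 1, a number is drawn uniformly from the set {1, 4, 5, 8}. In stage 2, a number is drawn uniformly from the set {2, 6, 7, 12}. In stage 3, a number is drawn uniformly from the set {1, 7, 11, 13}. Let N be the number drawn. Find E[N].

E[N | stage 1] = (1+4+5+8)/4 = 9/2.
E[N | stage 2] = (2+6+7+12)/4 = 27/4.
E[N | stage 3] = (1+7+11+13)/4 = 8.
E[N] = (1/3)·(9/2) + (1/3)·(27/4) + (1/3)·(8) = 77/12.

77/12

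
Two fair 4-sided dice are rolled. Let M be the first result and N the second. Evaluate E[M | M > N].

Outcomes with M > N: (2,1), (3,1), (3,2), (4,1), (4,2), (4,3), each with probability 1/16.
E[M | M > N] = (2 + 3 + 3 + 4 + 4 + 4) / 6 = 10/3.

10/3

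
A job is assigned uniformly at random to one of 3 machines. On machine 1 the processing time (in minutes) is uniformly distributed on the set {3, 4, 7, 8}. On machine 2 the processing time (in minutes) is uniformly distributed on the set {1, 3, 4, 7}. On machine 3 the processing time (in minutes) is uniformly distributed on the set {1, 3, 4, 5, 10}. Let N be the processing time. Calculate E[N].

277/60

E[N | machine 1] = (3+4+7+8)/4 = 11/2.
E[N | machine 2] = (1+3+4+7)/4 = 15/4.
E[N | machine 3] = (1+3+4+5+10)/5 = 23/5.
E[N] = (1/3)·(11/2) + (1/3)·(15/4) + (1/3)·(23/5) = 277/60.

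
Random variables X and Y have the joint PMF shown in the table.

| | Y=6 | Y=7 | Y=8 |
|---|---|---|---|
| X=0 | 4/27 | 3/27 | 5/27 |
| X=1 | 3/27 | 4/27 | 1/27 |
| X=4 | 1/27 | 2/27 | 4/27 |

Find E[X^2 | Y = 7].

P(Y = 7) = 1/3.
Σ X^2·P over the event = 0·(3/27) + 1·(4/27) + 16·(2/27) = 4/3.
E[X^2 | Y = 7] = (4/3) / (1/3) = 4.

4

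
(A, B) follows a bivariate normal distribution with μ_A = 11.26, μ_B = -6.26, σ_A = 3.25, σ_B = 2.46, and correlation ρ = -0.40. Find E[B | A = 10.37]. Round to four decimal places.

-5.9905

The regression of B on A has slope ρ·σ_B/σ_A and passes through (μ_A, μ_B).
E[B | A=10.37] = -6.26 + (-0.40)·(2.46/3.25)·(10.37 − (11.26)) = -6.26 + (-0.30277)·(-0.89) = -5.9905.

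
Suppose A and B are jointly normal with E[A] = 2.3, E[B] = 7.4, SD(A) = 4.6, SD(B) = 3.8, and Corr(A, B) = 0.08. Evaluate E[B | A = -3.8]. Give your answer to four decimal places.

6.9969

The regression of B on A has slope ρ·σ_B/σ_A and passes through (μ_A, μ_B).
E[B | A=-3.8] = 7.4 + (0.08)·(3.8/4.6)·(-3.8 − (2.3)) = 7.4 + (0.066087)·(-6.1) = 6.9969.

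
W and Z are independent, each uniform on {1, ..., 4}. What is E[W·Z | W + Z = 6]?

25/3

Outcomes with W + Z = 6: (2,4), (3,3), (4,2), each with probability 1/16.
E[W·Z | W + Z = 6] = (8 + 9 + 8) / 3 = 25/3.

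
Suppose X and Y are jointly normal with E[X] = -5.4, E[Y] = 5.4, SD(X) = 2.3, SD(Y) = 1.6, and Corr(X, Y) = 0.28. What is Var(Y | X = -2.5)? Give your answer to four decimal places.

For a bivariate normal, Var(Y | X=x) = σ_Y²(1 − ρ²).
Var(Y | X=-2.5) = (1.6)²·(1 − (0.28)²) = 2.56·0.9216 = 2.3593.

2.3593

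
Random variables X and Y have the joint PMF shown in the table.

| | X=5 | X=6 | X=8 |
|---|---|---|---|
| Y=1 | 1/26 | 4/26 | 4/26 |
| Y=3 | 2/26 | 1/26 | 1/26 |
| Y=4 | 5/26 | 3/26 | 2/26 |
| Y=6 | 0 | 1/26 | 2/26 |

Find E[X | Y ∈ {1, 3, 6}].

P(Y ∈ {1, 3, 6}) = 8/13.
Summing X·P(X=x,Y=y) over the conditioning event gives 107/26.
E[X | Y ∈ {1, 3, 6}] = (107/26) / (8/13) = 107/16.

107/16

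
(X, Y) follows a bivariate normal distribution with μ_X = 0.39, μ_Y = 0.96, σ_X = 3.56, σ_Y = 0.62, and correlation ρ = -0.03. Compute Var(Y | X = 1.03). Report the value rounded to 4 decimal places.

For a bivariate normal, Var(Y | X=x) = σ_Y²(1 − ρ²).
Var(Y | X=1.03) = (0.62)²·(1 − (-0.03)²) = 0.3844·0.9991 = 0.3841.

0.3841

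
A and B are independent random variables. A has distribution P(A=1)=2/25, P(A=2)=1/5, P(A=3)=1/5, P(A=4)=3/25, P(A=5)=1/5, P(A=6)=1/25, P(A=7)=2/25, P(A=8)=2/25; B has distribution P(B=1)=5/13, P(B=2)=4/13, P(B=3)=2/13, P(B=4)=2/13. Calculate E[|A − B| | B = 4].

42/25

P(B = 4) = 2/13.
Summing |A−B|·P(x,y) over outcomes with B = 4 gives 84/325.
E[|A − B| | B = 4] = (84/325) / (2/13) = 42/25.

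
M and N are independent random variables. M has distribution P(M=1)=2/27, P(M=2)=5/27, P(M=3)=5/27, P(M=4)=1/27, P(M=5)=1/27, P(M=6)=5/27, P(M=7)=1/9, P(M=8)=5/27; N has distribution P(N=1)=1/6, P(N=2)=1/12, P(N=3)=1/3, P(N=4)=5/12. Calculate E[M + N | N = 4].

235/27

P(N = 4) = 5/12.
Summing (M+N)·P(x,y) over outcomes with N = 4 gives 1175/324.
E[M + N | N = 4] = (1175/324) / (5/12) = 235/27.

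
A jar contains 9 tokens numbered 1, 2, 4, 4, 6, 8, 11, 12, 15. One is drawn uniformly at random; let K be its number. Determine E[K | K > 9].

P(K > 9) = 1/3.
Σ over the event: 11·1/9 + 12·1/9 + 15·1/9 = 38/9.
E[K | K > 9] = (38/9) / (1/3) = 38/3.

38/3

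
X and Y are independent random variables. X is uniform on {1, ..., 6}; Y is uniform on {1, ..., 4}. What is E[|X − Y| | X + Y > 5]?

P(X + Y > 5) = 7/12.
Summing |X−Y|·P(x,y) over outcomes with X + Y > 5 gives 5/4.
E[|X − Y| | X + Y > 5] = (5/4) / (7/12) = 15/7.

15/7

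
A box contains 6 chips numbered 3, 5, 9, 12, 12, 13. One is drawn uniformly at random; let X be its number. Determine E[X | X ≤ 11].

P(X ≤ 11) = 1/2.
Σ over the event: 3·1/6 + 5·1/6 + 9·1/6 = 17/6.
E[X | X ≤ 11] = (17/6) / (1/2) = 17/3.

17/3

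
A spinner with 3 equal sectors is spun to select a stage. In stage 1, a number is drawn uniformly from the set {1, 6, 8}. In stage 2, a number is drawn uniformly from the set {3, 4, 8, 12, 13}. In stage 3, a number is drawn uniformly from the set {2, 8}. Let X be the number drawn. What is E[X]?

E[X | stage 1] = (1+6+8)/3 = 5.
E[X | stage 2] = (3+4+8+12+13)/5 = 8.
E[X | stage 3] = (2+8)/2 = 5.
By the law of total expectation,
E[X] = (1/3)·(5) + (1/3)·(8) + (1/3)·(5) = 6.

6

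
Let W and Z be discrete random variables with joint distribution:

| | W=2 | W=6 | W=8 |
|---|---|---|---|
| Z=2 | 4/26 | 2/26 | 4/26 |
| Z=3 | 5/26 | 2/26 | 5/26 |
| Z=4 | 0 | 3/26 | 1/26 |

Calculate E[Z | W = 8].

P(W = 8) = 5/13.
Summing Z·P(W=x,Z=y) over the conditioning event gives 27/26.
E[Z | W = 8] = (27/26) / (5/13) = 27/10.

27/10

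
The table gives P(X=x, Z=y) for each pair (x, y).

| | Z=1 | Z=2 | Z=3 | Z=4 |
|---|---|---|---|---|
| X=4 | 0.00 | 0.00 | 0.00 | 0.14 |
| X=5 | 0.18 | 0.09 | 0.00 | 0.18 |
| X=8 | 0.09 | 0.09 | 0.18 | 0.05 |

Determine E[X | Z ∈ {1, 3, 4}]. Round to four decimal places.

6.0000

P(Z ∈ {1, 3, 4}) = 0.82.
Σ X·P over the event = 4·(0.14) + 5·(0.18) + 5·(0.18) + 8·(0.09) + 8·(0.18) + 8·(0.05) = 4.92.
E[X | Z ∈ {1, 3, 4}] = (4.92) / (0.82) = 6.0000.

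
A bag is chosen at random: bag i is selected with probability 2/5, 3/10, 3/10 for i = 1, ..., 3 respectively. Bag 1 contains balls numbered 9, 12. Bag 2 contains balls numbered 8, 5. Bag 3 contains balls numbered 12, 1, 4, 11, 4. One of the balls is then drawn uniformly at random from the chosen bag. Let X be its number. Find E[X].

E[X | bag 1] = (9+12)/2 = 21/2.
E[X | bag 2] = (8+5)/2 = 13/2.
E[X | bag 3] = (12+1+4+11+4)/5 = 32/5.
By the law of total expectation,
E[X] = (2/5)·(21/2) + (3/10)·(13/2) + (3/10)·(32/5) = 807/100.

807/100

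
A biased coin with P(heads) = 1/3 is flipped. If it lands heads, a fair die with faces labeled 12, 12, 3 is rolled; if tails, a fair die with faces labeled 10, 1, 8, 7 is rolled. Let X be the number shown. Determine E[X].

E[X | heads] = (12+12+3)/3 = 9.
E[X | tails] = (10+1+8+7)/4 = 13/2.
E[X] = (1/3)·(9) + (2/3)·(13/2) = 22/3.

22/3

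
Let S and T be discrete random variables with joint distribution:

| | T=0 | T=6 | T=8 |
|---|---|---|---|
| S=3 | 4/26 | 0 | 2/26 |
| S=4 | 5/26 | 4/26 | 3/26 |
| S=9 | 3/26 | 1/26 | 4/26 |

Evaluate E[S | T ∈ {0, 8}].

113/21

P(T ∈ {0, 8}) = 21/26.
Σ S·P over the event = 3·(4/26) + 3·(2/26) + 4·(5/26) + 4·(3/26) + 9·(3/26) + 9·(4/26) = 113/26.
E[S | T ∈ {0, 8}] = (113/26) / (21/26) = 113/21.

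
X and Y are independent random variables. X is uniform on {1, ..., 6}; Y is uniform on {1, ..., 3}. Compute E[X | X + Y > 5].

P(X + Y > 5) = 1/2.
Summing X·P(x,y) over outcomes with X + Y > 5 gives 22/9.
E[X | X + Y > 5] = (22/9) / (1/2) = 44/9.

44/9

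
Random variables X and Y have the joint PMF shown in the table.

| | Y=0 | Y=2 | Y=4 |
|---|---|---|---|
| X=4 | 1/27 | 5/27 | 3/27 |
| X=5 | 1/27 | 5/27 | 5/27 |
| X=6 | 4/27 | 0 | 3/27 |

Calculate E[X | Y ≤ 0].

P(Y ≤ 0) = 2/9.
Σ X·P over the event = 4·(1/27) + 5·(1/27) + 6·(4/27) = 11/9.
E[X | Y ≤ 0] = (11/9) / (2/9) = 11/2.

11/2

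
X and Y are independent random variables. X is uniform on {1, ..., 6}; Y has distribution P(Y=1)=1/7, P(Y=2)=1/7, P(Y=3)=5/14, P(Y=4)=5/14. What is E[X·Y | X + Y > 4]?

P(X + Y > 4) = 23/28.
Summing XY·P(x,y) over outcomes with X + Y > 4 gives 137/14.
E[X·Y | X + Y > 4] = (137/14) / (23/28) = 274/23.

274/23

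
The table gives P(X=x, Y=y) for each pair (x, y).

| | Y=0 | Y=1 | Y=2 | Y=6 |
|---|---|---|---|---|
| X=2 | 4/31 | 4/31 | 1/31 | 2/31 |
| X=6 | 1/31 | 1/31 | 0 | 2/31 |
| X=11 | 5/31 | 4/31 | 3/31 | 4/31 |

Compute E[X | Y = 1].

P(Y = 1) = 9/31.
Summing X·P(X=x,Y=y) over the conditioning event gives 58/31.
E[X | Y = 1] = (58/31) / (9/31) = 58/9.

58/9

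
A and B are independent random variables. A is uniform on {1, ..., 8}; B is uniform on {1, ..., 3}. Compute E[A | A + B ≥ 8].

P(A + B ≥ 8) = 3/8.
Summing A·P(x,y) over outcomes with A + B ≥ 8 gives 31/12.
E[A | A + B ≥ 8] = (31/12) / (3/8) = 62/9.

62/9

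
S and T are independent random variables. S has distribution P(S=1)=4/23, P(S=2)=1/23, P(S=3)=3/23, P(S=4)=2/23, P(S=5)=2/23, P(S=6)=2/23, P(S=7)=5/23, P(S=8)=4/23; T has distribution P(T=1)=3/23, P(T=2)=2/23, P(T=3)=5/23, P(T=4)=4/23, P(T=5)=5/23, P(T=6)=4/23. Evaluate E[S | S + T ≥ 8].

P(S + T ≥ 8) = 340/529.
Summing S·P(x,y) over outcomes with S + T ≥ 8 gives 2154/529.
E[S | S + T ≥ 8] = (2154/529) / (340/529) = 1077/170.

1077/170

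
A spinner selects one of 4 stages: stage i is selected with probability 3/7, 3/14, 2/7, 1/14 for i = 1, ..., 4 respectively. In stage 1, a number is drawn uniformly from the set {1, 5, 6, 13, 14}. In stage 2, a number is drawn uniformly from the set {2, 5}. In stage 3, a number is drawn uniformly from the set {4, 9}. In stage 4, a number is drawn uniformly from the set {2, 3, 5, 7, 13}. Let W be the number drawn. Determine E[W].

893/140

E[W | stage 1] = (1+5+6+13+14)/5 = 39/5.
E[W | stage 2] = (2+5)/2 = 7/2.
E[W | stage 3] = (4+9)/2 = 13/2.
E[W | stage 4] = (2+3+5+7+13)/5 = 6.
E[W] = (3/7)·(39/5) + (3/14)·(7/2) + (2/7)·(13/2) + (1/14)·(6) = 893/140.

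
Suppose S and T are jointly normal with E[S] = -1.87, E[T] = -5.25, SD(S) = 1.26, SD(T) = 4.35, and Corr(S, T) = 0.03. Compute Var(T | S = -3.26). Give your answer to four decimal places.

18.9055

For a bivariate normal, Var(T | S=x) = σ_T²(1 − ρ²).
Var(T | S=-3.26) = (4.35)²·(1 − (0.03)²) = 18.9225·0.9991 = 18.9055.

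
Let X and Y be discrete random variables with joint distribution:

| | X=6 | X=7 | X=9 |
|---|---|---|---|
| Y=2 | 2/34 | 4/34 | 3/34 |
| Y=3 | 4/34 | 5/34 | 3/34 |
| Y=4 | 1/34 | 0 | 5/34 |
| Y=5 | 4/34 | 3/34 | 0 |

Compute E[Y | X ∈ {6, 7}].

78/23

P(X ∈ {6, 7}) = 23/34.
Σ Y·P over the event = 2·(2/34) + 3·(4/34) + 4·(1/34) + 5·(4/34) + 2·(4/34) + 3·(5/34) + 5·(3/34) = 39/17.
E[Y | X ∈ {6, 7}] = (39/17) / (23/34) = 78/23.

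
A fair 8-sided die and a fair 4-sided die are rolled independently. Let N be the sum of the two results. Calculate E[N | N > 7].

66/7

P(N > 7) = 7/16.
Σ over the event: 8·1/8 + 9·1/8 + 10·3/32 + 11·1/16 + 12·1/32 = 33/8.
E[N | N > 7] = (33/8) / (7/16) = 66/7.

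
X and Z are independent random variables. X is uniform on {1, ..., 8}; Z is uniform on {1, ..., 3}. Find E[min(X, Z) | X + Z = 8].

2

Outcomes with X + Z = 8: (5,3), (6,2), (7,1), each with probability 1/24.
E[min(X, Z) | X + Z = 8] = (3 + 2 + 1) / 3 = 2.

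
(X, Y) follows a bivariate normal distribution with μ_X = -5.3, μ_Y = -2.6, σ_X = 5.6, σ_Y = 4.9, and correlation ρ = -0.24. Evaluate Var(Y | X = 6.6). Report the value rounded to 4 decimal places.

The conditional variance in a bivariate normal is σ_Y²(1 − ρ²), independent of x.
Var(Y | X=6.6) = (4.9)²·(1 − (-0.24)²) = 24.01·0.9424 = 22.6270.

22.6270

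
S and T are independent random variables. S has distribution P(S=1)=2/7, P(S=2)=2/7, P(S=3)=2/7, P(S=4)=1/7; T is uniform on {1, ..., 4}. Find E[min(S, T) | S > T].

P(S > T) = 9/28.
Summing min(S,T)·P(x,y) over outcomes with S > T gives 1/2.
E[min(S, T) | S > T] = (1/2) / (9/28) = 14/9.

14/9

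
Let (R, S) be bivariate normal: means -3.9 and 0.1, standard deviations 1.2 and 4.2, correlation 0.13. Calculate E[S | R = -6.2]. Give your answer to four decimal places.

For a bivariate normal, E[S | R=x] = μ_S + ρ·(σ_S/σ_R)·(x − μ_R).
E[S | R=-6.2] = 0.1 + (0.13)·(4.2/1.2)·(-6.2 − (-3.9)) = 0.1 + (0.455)·(-2.3) = -0.9465.

-0.9465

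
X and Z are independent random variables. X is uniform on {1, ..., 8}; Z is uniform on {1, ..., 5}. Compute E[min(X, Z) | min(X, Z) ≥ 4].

22/5

Outcomes with min(X, Z) ≥ 4: (4,4), (4,5), (5,4), (5,5), (6,4), (6,5), (7,4), (7,5), (8,4), (8,5), each with probability 1/40.
E[min(X, Z) | min(X, Z) ≥ 4] = (4 + 4 + 4 + 5 + 4 + 5 + 4 + 5 + 4 + 5) / 10 = 22/5.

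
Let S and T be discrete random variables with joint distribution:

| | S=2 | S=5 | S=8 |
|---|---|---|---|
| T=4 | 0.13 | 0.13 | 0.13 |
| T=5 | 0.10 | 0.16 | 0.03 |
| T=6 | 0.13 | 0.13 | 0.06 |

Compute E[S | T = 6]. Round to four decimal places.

4.3438

P(T = 6) = 0.32.
Σ S·P over the event = 2·(0.13) + 5·(0.13) + 8·(0.06) = 1.39.
E[S | T = 6] = (1.39) / (0.32) = 4.3438.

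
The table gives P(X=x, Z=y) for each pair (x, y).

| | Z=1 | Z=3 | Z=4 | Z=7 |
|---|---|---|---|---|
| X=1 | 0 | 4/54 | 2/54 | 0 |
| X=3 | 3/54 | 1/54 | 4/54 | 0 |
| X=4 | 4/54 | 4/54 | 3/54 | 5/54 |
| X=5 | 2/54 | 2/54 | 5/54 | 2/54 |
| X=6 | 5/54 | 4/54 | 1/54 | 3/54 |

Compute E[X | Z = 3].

P(Z = 3) = 5/18.
Σ X·P over the event = 1·(4/54) + 3·(1/54) + 4·(4/54) + 5·(2/54) + 6·(4/54) = 19/18.
E[X | Z = 3] = (19/18) / (5/18) = 19/5.

19/5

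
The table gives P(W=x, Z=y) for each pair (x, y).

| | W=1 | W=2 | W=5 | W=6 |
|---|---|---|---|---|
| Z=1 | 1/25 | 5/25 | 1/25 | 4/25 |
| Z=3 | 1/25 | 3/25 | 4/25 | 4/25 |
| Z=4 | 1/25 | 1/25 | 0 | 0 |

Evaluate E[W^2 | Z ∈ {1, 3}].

P(Z ∈ {1, 3}) = 23/25.
Σ W^2·P over the event = 1·(1/25) + 1·(1/25) + 4·(5/25) + 4·(3/25) + 25·(1/25) + 25·(4/25) + 36·(4/25) + 36·(4/25) = 447/25.
E[W^2 | Z ∈ {1, 3}] = (447/25) / (23/25) = 447/23.

447/23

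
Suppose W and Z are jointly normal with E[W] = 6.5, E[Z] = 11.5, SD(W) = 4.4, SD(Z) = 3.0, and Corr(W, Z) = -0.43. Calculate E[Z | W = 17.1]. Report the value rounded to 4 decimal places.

For a bivariate normal, E[Z | W=x] = μ_Z + ρ·(σ_Z/σ_W)·(x − μ_W).
E[Z | W=17.1] = 11.5 + (-0.43)·(3.0/4.4)·(17.1 − (6.5)) = 11.5 + (-0.29318)·(10.6) = 8.3923.

8.3923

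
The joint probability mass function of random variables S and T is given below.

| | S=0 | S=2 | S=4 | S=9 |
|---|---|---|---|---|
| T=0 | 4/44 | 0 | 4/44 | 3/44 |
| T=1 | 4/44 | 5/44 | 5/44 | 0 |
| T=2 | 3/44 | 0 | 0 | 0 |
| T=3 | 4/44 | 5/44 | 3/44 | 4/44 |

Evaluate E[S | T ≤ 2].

P(T ≤ 2) = 7/11.
Σ S·P over the event = 0·(4/44) + 0·(4/44) + 0·(3/44) + 2·(5/44) + 4·(4/44) + 4·(5/44) + 9·(3/44) = 73/44.
E[S | T ≤ 2] = (73/44) / (7/11) = 73/28.

73/28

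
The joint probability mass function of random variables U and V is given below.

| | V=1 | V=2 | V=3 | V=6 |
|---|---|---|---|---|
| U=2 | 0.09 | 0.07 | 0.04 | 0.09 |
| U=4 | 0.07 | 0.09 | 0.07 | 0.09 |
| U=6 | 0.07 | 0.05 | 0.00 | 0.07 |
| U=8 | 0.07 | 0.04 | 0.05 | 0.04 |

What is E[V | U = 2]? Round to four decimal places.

3.0690

P(U = 2) = 0.29.
Summing V·P(U=x,V=y) over the conditioning event gives 0.89.
E[V | U = 2] = (0.89) / (0.29) = 3.0690.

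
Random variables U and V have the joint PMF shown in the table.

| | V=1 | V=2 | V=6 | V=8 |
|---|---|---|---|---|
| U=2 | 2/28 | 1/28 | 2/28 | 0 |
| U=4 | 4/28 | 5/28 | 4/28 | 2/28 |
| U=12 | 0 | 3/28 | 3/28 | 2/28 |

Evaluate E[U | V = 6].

P(V = 6) = 9/28.
Σ U·P over the event = 2·(2/28) + 4·(4/28) + 12·(3/28) = 2.
E[U | V = 6] = (2) / (9/28) = 56/9.

56/9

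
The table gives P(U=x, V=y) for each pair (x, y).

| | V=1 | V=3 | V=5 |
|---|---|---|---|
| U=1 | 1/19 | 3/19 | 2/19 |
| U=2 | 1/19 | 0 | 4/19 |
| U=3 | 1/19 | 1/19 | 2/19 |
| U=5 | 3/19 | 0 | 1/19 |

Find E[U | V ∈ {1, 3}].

P(V ∈ {1, 3}) = 10/19.
Σ U·P over the event = 1·(1/19) + 1·(3/19) + 2·(1/19) + 3·(1/19) + 3·(1/19) + 5·(3/19) = 27/19.
E[U | V ∈ {1, 3}] = (27/19) / (10/19) = 27/10.

27/10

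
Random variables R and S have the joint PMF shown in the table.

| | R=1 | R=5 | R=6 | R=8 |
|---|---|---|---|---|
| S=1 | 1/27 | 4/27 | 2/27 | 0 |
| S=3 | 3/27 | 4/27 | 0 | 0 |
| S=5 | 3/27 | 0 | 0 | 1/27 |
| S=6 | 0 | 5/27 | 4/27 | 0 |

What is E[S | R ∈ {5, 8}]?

P(R ∈ {5, 8}) = 14/27.
Summing S·P(R=x,S=y) over the conditioning event gives 17/9.
E[S | R ∈ {5, 8}] = (17/9) / (14/27) = 51/14.

51/14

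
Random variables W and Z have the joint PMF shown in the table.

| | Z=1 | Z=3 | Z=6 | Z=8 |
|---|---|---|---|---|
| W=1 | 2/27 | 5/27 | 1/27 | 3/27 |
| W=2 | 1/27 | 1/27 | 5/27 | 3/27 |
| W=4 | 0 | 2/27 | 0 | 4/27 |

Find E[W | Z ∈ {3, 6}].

P(Z ∈ {3, 6}) = 14/27.
Σ W·P over the event = 1·(5/27) + 1·(1/27) + 2·(1/27) + 2·(5/27) + 4·(2/27) = 26/27.
E[W | Z ∈ {3, 6}] = (26/27) / (14/27) = 13/7.

13/7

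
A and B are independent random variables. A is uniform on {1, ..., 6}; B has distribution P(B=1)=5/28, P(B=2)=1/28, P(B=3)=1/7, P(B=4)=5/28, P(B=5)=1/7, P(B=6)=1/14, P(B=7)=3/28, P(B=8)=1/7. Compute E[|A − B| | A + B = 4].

9/5

P(A + B = 4) = 5/84.
Summing |A−B|·P(x,y) over outcomes with A + B = 4 gives 3/28.
E[|A − B| | A + B = 4] = (3/28) / (5/84) = 9/5.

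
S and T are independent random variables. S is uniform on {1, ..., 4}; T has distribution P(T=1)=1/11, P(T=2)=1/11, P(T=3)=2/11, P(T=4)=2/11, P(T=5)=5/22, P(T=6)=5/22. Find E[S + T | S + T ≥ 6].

234/31

P(S + T ≥ 6) = 31/44.
Summing (S+T)·P(x,y) over outcomes with S + T ≥ 6 gives 117/22.
E[S + T | S + T ≥ 6] = (117/22) / (31/44) = 234/31.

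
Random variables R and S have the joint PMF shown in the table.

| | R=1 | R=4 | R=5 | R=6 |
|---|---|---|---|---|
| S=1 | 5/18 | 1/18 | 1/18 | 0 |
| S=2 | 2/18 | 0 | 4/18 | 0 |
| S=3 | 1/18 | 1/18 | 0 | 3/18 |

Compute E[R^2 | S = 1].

46/7

P(S = 1) = 7/18.
Σ R^2·P over the event = 1·(5/18) + 16·(1/18) + 25·(1/18) = 23/9.
E[R^2 | S = 1] = (23/9) / (7/18) = 46/7.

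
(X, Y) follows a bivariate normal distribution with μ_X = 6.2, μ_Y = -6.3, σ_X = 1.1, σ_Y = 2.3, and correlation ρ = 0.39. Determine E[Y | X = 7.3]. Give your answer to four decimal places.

-5.4030

E[Y | X=x] = μ_Y + ρ(σ_Y/σ_X)(x − μ_X) for jointly normal variables.
E[Y | X=7.3] = -6.3 + (0.39)·(2.3/1.1)·(7.3 − (6.2)) = -6.3 + (0.81545)·(1.1) = -5.4030.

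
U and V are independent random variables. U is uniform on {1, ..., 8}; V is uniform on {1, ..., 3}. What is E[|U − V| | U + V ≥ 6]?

P(U + V ≥ 6) = 5/8.
Summing |U−V|·P(x,y) over outcomes with U + V ≥ 6 gives 19/8.
E[|U − V| | U + V ≥ 6] = (19/8) / (5/8) = 19/5.

19/5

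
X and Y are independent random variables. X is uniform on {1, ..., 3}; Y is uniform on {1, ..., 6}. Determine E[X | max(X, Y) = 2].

P(max(X, Y) = 2) = 1/6.
Summing X·P(x,y) over outcomes with max(X, Y) = 2 gives 5/18.
E[X | max(X, Y) = 2] = (5/18) / (1/6) = 5/3.

5/3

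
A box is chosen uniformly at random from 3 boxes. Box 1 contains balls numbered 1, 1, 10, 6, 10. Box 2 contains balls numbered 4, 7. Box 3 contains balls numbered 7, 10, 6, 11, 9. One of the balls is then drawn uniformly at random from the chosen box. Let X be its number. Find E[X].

E[X | box 1] = (1+1+10+6+10)/5 = 28/5.
E[X | box 2] = (4+7)/2 = 11/2.
E[X | box 3] = (7+10+6+11+9)/5 = 43/5.
E[X] = (1/3)·(28/5) + (1/3)·(11/2) + (1/3)·(43/5) = 197/30.

197/30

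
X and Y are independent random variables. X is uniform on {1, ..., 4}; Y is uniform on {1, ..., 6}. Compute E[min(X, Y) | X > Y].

Outcomes with X > Y: (2,1), (3,1), (3,2), (4,1), (4,2), (4,3), each with probability 1/24.
E[min(X, Y) | X > Y] = (1 + 1 + 2 + 1 + 2 + 3) / 6 = 5/3.

5/3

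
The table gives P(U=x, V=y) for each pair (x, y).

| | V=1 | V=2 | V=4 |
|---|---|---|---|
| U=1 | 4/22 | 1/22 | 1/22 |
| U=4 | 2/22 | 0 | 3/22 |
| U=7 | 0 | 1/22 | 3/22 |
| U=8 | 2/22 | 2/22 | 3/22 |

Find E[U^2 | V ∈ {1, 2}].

57/2

P(V ∈ {1, 2}) = 6/11.
Σ U^2·P over the event = 1·(4/22) + 1·(1/22) + 16·(2/22) + 49·(1/22) + 64·(2/22) + 64·(2/22) = 171/11.
E[U^2 | V ∈ {1, 2}] = (171/11) / (6/11) = 57/2.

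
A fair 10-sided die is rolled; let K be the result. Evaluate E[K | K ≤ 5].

3

Given K ≤ 5, K is equally likely to be any of {1, 2, 3, 4, 5}.
E[K | K ≤ 5] = (1 + 2 + 3 + 4 + 5) / 5 = 3.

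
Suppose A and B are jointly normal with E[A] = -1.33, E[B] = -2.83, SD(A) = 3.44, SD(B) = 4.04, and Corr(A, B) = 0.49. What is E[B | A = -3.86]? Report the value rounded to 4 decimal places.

E[B | A=x] = μ_B + ρ(σ_B/σ_A)(x − μ_A) for jointly normal variables.
E[B | A=-3.86] = -2.83 + (0.49)·(4.04/3.44)·(-3.86 − (-1.33)) = -2.83 + (0.57547)·(-2.53) = -4.2859.

-4.2859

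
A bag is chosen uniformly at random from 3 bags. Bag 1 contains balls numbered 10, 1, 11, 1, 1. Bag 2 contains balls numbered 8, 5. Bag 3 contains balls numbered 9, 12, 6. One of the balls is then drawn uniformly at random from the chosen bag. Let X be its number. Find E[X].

203/30

E[X | bag 1] = (10+1+11+1+1)/5 = 24/5.
E[X | bag 2] = (8+5)/2 = 13/2.
E[X | bag 3] = (9+12+6)/3 = 9.
E[X] = (1/3)·(24/5) + (1/3)·(13/2) + (1/3)·(9) = 203/30.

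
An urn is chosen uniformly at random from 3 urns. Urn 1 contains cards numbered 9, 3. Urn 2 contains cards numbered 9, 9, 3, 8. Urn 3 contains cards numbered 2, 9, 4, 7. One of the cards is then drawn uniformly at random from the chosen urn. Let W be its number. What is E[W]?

25/4

E[W | urn 1] = (9+3)/2 = 6.
E[W | urn 2] = (9+9+3+8)/4 = 29/4.
E[W | urn 3] = (2+9+4+7)/4 = 11/2.
By the law of total expectation,
E[W] = (1/3)·(6) + (1/3)·(29/4) + (1/3)·(11/2) = 25/4.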